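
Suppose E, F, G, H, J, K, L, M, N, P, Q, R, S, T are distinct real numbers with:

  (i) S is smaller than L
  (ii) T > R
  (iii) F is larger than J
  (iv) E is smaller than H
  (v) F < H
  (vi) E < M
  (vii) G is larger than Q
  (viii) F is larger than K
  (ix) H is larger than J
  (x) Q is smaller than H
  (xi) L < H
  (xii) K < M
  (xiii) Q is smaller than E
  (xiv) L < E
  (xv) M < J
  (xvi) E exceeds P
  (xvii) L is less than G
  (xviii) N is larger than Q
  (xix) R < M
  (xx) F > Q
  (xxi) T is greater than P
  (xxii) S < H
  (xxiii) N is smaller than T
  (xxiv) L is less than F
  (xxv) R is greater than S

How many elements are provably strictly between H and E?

The relations place E below H. An element lies strictly between them when it is forced above E and also forced below H.
Above E: {M, J, F}. Below H: {Q, S, K, P, L, R, M, J, F}.
Intersection: {M, J, F} — 3.

3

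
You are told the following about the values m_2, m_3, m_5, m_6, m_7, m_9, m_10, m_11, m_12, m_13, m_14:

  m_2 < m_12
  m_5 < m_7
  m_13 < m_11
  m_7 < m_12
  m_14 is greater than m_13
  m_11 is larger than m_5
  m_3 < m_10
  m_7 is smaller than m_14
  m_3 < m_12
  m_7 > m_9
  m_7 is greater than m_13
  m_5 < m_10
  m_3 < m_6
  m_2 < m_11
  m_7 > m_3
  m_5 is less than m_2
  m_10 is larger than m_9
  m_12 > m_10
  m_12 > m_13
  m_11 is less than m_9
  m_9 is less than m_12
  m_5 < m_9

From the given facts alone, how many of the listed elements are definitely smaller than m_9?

From m_9 the given relations immediately reach m_5, m_11.
From those, m_13, m_2 — 4 in total.
Nothing else is reachable below m_9; 4 in all.

4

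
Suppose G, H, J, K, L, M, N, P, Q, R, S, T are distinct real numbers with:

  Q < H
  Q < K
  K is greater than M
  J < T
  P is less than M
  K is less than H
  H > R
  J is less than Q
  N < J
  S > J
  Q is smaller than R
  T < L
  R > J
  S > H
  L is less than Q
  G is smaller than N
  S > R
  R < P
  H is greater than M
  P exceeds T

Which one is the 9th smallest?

Piecing the relations together gives one ordering: G < N < J < T < L < Q < R < P < M < K < H < S.
The 9th smallest is M.

M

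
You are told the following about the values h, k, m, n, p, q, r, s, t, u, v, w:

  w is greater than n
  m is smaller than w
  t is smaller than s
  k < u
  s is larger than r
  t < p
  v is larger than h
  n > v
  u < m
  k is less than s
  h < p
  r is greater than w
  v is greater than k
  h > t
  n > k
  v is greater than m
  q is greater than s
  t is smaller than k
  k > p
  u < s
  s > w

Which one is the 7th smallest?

v

The consecutive relations fix a unique order: t < h < p < k < u < m < v < n < w < r < s < q.
The 7th smallest is v.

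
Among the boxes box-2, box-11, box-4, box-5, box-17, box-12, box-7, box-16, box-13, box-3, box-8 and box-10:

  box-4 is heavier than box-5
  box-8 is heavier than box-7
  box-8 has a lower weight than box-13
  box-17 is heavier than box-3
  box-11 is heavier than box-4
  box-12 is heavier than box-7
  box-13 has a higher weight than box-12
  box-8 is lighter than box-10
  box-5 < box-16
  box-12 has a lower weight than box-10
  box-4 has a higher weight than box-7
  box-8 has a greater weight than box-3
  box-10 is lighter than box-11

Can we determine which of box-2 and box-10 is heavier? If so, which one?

Following every chain through box-10: above box-10 we get box-11; below box-10 we get box-3, box-7, box-12, box-8.
box-2 is not reached, and no chain runs the other way from box-2 to box-10.
So the given relations leave the order of box-10 and box-2 undetermined.

undetermined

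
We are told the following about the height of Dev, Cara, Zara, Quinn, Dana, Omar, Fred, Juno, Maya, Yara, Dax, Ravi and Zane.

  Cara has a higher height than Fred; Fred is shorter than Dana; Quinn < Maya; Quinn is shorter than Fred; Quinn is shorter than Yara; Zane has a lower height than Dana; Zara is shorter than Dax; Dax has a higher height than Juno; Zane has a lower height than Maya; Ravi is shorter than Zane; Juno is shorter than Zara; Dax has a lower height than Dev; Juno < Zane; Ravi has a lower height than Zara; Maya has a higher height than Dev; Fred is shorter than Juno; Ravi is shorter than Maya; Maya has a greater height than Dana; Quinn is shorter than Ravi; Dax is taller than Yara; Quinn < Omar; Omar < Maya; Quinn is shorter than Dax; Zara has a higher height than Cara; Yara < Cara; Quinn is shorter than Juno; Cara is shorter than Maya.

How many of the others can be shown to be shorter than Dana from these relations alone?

5

Directly below Dana: Fred, Zane.
One step further: Quinn, Juno, Ravi (5 so far).
No other element is forced below Dana by the given relations, so the count is 5.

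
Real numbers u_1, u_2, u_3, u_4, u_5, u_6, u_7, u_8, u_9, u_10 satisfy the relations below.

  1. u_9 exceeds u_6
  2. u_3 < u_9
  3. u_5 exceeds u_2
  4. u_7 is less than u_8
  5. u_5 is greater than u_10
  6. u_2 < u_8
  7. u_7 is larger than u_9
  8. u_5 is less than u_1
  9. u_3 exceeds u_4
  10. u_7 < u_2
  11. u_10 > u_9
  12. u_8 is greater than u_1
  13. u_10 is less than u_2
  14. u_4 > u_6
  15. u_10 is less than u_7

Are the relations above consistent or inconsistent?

The single ordering u_6 < u_4 < u_3 < u_9 < u_10 < u_7 < u_2 < u_5 < u_1 < u_8 satisfies every listed relation, so no contradiction arises.

consistent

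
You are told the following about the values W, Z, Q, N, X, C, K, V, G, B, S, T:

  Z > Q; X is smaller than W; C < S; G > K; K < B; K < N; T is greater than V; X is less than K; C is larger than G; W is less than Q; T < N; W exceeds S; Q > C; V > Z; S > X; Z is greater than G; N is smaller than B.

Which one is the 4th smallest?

C

Piecing the relations together gives one ordering: X < K < G < C < S < W < Q < Z < V < T < N < B.
Counting 4 from the smallest end gives C.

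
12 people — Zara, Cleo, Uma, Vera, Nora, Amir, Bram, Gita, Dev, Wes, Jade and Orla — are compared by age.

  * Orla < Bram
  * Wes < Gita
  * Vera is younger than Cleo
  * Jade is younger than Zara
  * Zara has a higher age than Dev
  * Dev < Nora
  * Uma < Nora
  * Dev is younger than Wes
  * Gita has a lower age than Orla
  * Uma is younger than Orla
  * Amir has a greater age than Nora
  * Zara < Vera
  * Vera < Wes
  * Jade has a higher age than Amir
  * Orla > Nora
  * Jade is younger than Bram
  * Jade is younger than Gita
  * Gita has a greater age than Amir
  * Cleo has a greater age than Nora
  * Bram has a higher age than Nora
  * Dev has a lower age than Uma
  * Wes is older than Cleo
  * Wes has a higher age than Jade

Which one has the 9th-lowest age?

The consecutive relations fix a unique order: Dev < Uma < Nora < Amir < Jade < Zara < Vera < Cleo < Wes < Gita < Orla < Bram.
The 9th smallest is Wes.

Wes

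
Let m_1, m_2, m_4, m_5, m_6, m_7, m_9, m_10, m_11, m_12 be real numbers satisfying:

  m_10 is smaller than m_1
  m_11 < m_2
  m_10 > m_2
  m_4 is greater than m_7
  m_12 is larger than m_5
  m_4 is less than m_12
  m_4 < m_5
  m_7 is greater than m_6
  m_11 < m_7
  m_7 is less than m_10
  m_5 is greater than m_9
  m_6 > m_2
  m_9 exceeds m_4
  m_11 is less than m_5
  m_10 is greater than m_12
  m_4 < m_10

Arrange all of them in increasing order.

Each adjacent pair is fixed by a given relation: m_11 < m_2; m_2 < m_6; m_6 < m_7; m_7 < m_4; m_4 < m_9; m_9 < m_5; m_5 < m_12; m_12 < m_10; m_10 < m_1. Chaining them end to end gives the full order.

m_11 < m_2 < m_6 < m_7 < m_4 < m_9 < m_5 < m_12 < m_10 < m_1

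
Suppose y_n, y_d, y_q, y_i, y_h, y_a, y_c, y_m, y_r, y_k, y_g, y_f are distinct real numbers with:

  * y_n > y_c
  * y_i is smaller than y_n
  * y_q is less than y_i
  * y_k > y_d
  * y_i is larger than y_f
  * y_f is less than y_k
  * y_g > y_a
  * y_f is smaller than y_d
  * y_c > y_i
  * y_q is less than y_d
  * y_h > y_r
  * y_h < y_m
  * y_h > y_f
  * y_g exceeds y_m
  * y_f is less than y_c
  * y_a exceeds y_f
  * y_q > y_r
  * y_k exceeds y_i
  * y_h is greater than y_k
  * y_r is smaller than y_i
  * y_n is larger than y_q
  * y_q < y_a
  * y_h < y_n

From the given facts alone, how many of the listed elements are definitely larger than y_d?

The elements the relations force above y_d are y_k, y_h, y_m, y_n, y_g — no chain reaches any other.
That is 5.

5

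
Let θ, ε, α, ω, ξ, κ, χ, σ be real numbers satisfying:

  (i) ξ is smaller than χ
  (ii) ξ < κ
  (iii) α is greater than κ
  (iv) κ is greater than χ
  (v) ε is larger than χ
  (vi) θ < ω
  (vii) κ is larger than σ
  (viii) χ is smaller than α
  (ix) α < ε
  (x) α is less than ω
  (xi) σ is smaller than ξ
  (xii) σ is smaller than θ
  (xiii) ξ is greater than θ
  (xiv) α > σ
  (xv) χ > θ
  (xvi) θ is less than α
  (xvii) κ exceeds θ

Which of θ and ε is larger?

ε

The relevant relations are θ < ξ; ξ < χ; χ < κ; κ < α; α < ε.
Together: θ < ξ < χ < κ < α < ε.
So θ < ε; ε is the larger of the two.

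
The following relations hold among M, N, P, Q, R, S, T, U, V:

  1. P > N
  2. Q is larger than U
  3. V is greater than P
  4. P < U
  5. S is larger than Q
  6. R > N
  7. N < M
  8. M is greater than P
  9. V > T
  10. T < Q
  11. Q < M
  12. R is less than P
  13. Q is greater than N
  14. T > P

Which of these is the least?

N

Chaining upward from N: directly above it, R, P, Q, M; then U, T, V, S.
That covers every other element, and nothing is given below N, so N is the least.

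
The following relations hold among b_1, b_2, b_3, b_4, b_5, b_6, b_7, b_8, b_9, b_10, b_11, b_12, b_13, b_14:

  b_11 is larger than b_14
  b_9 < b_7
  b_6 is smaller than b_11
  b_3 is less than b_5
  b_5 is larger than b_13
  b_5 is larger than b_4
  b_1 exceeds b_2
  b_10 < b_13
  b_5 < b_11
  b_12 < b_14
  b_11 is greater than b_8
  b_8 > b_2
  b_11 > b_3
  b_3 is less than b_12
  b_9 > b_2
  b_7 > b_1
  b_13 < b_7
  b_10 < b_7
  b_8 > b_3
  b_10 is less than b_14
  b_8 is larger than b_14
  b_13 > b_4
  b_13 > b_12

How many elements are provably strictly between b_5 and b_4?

The relations place b_4 below b_5. An element lies strictly between them when it is forced above b_4 and also forced below b_5.
Above b_4: {b_13, b_11, b_7}. Below b_5: {b_3, b_10, b_12, b_13}.
Intersection: {b_13} — 1.

1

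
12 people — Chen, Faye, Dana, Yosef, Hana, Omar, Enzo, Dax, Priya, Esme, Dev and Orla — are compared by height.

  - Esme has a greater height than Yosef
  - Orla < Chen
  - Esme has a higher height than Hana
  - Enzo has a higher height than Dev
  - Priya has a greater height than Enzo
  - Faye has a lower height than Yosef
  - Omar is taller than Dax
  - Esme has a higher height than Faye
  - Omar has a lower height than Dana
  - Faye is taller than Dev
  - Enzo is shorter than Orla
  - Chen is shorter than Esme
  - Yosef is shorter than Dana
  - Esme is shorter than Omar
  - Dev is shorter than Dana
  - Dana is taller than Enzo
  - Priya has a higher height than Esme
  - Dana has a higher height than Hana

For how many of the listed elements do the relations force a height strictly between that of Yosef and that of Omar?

The relations place Yosef below Omar. An element lies strictly between them when it is forced above Yosef and also forced below Omar.
Above Yosef: {Esme, Priya, Dana}. Below Omar: {Hana, Dev, Faye, Enzo, Orla, Dax, Chen, Esme}.
Intersection: {Esme} — 1.

1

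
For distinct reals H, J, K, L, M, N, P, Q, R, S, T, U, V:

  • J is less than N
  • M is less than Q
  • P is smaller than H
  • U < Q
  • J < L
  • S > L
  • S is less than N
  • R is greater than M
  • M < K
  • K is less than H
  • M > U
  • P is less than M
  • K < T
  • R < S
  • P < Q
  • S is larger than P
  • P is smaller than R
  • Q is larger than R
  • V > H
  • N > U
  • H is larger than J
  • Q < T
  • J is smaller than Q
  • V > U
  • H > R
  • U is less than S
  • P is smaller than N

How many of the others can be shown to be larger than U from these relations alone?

9

From U the given relations immediately reach M, S, Q, N, V.
From those, R, K, T — 8 in total.
From those, H — 9 in total.
No other element is forced above U by the given relations, so the count is 9.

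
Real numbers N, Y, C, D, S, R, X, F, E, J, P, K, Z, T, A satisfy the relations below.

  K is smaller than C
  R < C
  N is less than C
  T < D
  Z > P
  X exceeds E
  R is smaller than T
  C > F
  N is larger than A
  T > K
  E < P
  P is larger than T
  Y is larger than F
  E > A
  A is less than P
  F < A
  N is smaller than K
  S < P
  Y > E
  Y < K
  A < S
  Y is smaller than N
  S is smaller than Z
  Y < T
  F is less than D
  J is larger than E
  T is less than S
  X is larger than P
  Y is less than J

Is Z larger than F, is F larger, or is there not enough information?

Link the given pairs in sequence: F < A; A < E; E < Y; Y < N; N < K; K < T; T < S; S < P; P < Z.
Together: F < A < E < Y < N < K < T < S < P < Z.
So Z is larger.

Z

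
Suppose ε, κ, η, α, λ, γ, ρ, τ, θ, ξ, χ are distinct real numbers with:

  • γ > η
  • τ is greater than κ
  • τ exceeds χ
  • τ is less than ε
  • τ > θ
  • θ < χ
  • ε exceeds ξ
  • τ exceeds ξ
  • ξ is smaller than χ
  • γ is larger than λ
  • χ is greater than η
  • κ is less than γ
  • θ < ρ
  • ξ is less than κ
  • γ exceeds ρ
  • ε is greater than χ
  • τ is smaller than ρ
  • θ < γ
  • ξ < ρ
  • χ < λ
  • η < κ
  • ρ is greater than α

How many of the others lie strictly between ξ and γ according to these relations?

The relations place ξ below γ. An element lies strictly between them when it is forced above ξ and also forced below γ.
Above ξ: {κ, χ, τ, λ, ρ, ε}. Below γ: {θ, η, κ, χ, τ, λ, α, ρ}.
Intersection: {κ, χ, τ, λ, ρ} — 5.

5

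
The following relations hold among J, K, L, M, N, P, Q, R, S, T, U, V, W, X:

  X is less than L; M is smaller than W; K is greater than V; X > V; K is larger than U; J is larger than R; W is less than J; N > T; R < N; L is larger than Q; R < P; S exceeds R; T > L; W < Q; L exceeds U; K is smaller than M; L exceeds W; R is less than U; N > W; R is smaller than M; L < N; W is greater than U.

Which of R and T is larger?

T

R < U and U < K give R < K.
With K < M: R < U < K < M.
Then M < W extends the chain to W.
Then W < Q extends the chain to Q.
With Q < L: R < U < K < M < W < Q < L.
Then L < T extends the chain to T.
So R < T; T is the larger of the two.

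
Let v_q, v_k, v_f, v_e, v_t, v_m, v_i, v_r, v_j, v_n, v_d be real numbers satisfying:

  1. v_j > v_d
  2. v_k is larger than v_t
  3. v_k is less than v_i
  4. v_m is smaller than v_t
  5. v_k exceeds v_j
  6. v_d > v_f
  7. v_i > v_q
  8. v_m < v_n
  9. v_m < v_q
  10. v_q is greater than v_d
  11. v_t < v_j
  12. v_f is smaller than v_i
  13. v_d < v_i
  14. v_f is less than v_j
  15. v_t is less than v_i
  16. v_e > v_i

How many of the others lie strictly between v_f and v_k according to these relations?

Chaining upward from v_f reaches: v_d, v_j, v_q, v_i, v_e.
Chaining downward from v_k reaches: v_m, v_d, v_t, v_j.
Strictly between v_f and v_k are those in both lists: v_d, v_j — 2 elements.

2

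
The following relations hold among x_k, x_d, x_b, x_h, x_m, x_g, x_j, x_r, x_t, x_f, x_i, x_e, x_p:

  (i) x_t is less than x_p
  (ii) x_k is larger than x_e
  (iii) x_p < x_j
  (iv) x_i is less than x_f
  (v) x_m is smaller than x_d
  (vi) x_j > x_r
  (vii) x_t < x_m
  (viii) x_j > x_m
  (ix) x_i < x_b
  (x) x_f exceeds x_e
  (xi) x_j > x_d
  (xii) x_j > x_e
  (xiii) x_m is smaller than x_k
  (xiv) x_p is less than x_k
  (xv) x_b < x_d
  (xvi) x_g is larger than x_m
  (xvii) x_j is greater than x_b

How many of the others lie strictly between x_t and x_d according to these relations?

1

The relations place x_t below x_d. An element lies strictly between them when it is forced above x_t and also forced below x_d.
Above x_t: {x_p, x_m, x_g, x_j, x_k}. Below x_d: {x_i, x_m, x_b}.
Intersection: {x_m} — 1.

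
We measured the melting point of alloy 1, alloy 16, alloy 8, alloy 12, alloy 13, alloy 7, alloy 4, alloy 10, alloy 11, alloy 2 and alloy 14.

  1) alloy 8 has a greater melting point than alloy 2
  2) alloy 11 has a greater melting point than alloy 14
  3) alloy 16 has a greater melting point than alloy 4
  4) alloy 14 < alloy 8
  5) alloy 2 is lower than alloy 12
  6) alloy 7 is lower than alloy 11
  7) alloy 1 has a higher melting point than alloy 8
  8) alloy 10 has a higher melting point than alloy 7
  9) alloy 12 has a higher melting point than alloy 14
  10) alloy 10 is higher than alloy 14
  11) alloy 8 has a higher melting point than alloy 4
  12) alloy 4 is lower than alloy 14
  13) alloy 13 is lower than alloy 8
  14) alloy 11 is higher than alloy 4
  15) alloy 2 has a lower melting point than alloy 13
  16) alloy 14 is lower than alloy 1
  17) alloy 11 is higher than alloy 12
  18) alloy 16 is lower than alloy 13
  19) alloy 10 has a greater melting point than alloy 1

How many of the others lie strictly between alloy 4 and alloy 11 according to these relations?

2

The relations place alloy 4 below alloy 11. An element lies strictly between them when it is forced above alloy 4 and also forced below alloy 11.
Above alloy 4: {alloy 16, alloy 14, alloy 12, alloy 13, alloy 8, alloy 1, alloy 10}. Below alloy 11: {alloy 7, alloy 2, alloy 14, alloy 12}.
Intersection: {alloy 14, alloy 12} — 2.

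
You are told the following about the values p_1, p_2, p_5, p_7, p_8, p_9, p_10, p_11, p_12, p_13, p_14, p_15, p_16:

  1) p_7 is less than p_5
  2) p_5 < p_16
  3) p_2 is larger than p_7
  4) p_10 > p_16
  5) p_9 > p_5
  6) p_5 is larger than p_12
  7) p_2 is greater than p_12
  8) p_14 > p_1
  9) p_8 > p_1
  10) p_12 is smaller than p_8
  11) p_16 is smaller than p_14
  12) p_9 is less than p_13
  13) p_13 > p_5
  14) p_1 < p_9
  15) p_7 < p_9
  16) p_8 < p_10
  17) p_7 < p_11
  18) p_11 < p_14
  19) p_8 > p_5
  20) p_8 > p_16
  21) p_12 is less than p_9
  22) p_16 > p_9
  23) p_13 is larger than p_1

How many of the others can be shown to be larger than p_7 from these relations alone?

9

From p_7 the given relations immediately reach p_11, p_5, p_9, p_2.
From those, p_16, p_13, p_14, p_8 — 8 in total.
From those, p_10 — 9 in total.
No other element is forced above p_7 by the given relations, so the count is 9.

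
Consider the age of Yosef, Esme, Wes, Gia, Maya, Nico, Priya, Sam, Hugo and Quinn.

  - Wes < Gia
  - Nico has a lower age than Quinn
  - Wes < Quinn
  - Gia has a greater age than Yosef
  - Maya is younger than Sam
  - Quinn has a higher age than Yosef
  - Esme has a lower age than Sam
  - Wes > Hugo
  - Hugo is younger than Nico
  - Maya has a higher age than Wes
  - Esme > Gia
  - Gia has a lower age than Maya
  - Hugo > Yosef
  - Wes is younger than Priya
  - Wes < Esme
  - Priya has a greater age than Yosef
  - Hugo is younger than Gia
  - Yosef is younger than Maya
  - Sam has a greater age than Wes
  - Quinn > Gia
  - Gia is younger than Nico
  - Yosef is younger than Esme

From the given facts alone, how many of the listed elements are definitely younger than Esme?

4

From Esme the given relations immediately reach Yosef, Wes, Gia.
From those, Hugo — 4 in total.
No other element is forced below Esme by the given relations, so the count is 4.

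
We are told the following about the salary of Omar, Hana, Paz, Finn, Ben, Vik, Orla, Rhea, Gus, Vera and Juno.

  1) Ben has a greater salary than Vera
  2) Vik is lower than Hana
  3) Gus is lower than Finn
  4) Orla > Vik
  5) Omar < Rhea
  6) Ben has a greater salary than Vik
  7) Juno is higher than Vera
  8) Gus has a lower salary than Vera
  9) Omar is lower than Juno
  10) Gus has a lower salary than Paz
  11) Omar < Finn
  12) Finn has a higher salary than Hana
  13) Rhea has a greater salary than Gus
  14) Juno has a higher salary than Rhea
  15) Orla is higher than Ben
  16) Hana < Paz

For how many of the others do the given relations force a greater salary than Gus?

7

Directly above Gus: Rhea, Vera, Paz, Finn.
One step further: Juno, Ben (6 so far).
One step further: Orla (7 so far).
Nothing else is reachable above Gus; 7 in all.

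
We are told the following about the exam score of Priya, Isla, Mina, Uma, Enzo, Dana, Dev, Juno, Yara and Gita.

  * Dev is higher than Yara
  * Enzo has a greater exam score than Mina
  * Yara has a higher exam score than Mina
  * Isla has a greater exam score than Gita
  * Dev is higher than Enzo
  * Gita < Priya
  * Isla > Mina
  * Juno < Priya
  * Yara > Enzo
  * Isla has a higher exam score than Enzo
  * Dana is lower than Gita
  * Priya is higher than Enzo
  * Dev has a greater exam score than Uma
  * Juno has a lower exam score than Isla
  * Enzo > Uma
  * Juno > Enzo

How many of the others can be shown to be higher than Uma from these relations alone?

The elements the relations force above Uma are Enzo, Juno, Yara, Dev, Priya, Isla — no chain reaches any other.
That is 6.

6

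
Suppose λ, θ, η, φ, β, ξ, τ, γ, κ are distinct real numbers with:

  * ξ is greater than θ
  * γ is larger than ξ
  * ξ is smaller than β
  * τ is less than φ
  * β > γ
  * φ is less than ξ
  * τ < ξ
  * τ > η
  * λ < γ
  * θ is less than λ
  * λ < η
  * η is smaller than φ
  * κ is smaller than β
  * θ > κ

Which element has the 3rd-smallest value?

Piecing the relations together gives one ordering: κ < θ < λ < η < τ < φ < ξ < γ < β.
The 3rd smallest is λ.

λ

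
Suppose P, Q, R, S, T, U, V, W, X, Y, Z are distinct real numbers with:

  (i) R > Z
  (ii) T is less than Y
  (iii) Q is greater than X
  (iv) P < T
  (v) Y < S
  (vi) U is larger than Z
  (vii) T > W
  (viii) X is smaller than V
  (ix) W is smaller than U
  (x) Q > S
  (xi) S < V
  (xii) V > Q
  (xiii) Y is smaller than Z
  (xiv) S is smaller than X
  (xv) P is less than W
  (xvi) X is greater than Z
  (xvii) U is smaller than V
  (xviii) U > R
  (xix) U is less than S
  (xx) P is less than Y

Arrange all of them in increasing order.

Each adjacent pair is fixed by a given relation: P < W; W < T; T < Y; Y < Z; Z < R; R < U; U < S; S < X; X < Q; Q < V. Chaining them end to end gives the full order.

P < W < T < Y < Z < R < U < S < X < Q < V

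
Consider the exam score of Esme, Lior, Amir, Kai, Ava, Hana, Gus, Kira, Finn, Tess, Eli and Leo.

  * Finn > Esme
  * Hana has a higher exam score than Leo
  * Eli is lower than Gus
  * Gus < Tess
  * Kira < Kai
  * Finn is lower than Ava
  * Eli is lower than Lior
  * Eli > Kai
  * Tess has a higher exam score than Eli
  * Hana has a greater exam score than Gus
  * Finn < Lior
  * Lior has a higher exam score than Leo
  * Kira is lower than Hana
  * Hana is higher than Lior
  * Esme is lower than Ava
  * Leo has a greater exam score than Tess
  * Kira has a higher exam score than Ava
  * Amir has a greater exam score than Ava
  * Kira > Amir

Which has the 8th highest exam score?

Kira

Piecing the relations together gives one ordering: Esme < Finn < Ava < Amir < Kira < Kai < Eli < Gus < Tess < Leo < Lior < Hana.
Counting 8 from the largest end gives Kira.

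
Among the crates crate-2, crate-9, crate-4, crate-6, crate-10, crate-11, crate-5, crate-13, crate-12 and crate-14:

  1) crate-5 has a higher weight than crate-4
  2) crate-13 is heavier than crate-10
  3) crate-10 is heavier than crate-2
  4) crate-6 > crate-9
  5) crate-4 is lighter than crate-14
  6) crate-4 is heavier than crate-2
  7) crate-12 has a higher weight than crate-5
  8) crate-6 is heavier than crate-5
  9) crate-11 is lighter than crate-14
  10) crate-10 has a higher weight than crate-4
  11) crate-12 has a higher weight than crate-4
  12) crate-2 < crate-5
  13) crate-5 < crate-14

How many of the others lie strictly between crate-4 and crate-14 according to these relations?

1

The relations place crate-4 below crate-14. An element lies strictly between them when it is forced above crate-4 and also forced below crate-14.
Above crate-4: {crate-5, crate-12, crate-10, crate-6, crate-13}. Below crate-14: {crate-2, crate-11, crate-5}.
Intersection: {crate-5} — 1.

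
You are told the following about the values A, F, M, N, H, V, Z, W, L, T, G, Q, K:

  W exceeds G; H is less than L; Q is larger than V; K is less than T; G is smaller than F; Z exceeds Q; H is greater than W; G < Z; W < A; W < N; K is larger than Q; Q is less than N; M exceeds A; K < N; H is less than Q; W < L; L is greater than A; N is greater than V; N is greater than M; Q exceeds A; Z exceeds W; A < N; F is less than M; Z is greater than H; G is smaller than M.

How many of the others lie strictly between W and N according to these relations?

Chaining upward from W reaches: H, A, L, Q, K, M, T, Z.
Chaining downward from N reaches: G, V, H, A, Q, F, K, M.
Strictly between W and N are those in both lists: H, A, Q, K, M — 5 elements.

5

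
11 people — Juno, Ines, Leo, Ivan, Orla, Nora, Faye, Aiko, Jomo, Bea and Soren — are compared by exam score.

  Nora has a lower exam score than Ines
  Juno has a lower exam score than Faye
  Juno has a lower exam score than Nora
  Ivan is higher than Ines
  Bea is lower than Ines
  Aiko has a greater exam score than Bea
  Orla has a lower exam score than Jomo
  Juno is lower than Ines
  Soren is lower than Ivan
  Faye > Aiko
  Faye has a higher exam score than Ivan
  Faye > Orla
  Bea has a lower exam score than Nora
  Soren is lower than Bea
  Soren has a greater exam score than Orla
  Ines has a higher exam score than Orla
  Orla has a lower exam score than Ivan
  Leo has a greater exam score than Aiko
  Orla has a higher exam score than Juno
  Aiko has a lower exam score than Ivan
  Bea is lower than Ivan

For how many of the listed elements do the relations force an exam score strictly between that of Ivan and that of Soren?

4

The relations place Soren below Ivan. An element lies strictly between them when it is forced above Soren and also forced below Ivan.
Above Soren: {Bea, Aiko, Nora, Ines, Leo, Faye}. Below Ivan: {Juno, Orla, Bea, Aiko, Nora, Ines}.
Intersection: {Bea, Aiko, Nora, Ines} — 4.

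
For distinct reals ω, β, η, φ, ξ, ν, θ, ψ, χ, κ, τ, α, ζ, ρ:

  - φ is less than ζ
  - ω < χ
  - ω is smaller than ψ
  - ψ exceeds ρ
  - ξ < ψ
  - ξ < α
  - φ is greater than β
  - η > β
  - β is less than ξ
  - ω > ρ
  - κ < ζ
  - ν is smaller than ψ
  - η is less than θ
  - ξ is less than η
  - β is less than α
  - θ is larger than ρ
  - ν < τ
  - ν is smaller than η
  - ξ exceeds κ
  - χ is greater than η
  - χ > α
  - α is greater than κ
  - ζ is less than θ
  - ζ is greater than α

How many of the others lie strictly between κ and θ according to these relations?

The relations place κ below θ. An element lies strictly between them when it is forced above κ and also forced below θ.
Above κ: {ξ, α, ζ, ψ, η, χ}. Below θ: {β, ρ, ξ, α, φ, ζ, ν, η}.
Intersection: {ξ, α, ζ, η} — 4.

4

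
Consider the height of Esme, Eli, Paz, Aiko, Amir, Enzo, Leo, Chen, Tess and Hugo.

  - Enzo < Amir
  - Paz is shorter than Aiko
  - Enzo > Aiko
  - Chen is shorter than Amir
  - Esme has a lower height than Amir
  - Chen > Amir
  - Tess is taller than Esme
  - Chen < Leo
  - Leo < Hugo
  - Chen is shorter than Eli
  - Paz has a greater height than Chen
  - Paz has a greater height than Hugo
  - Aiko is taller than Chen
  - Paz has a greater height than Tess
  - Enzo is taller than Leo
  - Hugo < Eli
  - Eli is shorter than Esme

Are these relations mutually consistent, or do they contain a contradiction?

inconsistent

Chaining the given relations yields Chen < Leo < Hugo < Eli < Esme < Tess < Paz < Aiko < Enzo < Amir, so Chen < Amir. But one relation states Amir < Chen. These cannot both hold.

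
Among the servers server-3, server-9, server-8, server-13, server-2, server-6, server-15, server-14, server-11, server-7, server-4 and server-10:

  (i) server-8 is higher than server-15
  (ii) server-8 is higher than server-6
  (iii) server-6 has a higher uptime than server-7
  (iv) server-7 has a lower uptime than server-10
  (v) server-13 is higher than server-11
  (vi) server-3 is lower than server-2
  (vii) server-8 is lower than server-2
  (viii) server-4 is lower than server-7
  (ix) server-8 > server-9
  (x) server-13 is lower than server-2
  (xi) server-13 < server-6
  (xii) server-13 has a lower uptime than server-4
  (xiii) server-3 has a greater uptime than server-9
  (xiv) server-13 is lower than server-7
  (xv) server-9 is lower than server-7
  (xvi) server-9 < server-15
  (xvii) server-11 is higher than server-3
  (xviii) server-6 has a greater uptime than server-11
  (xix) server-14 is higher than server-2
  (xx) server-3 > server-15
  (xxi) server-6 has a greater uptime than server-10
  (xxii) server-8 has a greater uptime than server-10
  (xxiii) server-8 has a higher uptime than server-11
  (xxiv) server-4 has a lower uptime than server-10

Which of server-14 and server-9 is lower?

server-9

server-9 < server-15 and server-15 < server-3 give server-9 < server-3.
With server-3 < server-11: server-9 < server-15 < server-3 < server-11.
With server-11 < server-13: server-9 < server-15 < server-3 < server-11 < server-13.
With server-13 < server-4: server-9 < server-15 < server-3 < server-11 < server-13 < server-4.
With server-4 < server-7: server-9 < server-15 < server-3 < server-11 < server-13 < server-4 < server-7.
With server-7 < server-10: server-9 < server-15 < server-3 < server-11 < server-13 < server-4 < server-7 < server-10.
With server-10 < server-6: server-9 < server-15 < server-3 < server-11 < server-13 < server-4 < server-7 < server-10 < server-6.
With server-6 < server-8: server-9 < server-15 < server-3 < server-11 < server-13 < server-4 < server-7 < server-10 < server-6 < server-8.
With server-8 < server-2: server-9 < server-15 < server-3 < server-11 < server-13 < server-4 < server-7 < server-10 < server-6 < server-8 < server-2.
With server-2 < server-14: server-9 < server-15 < server-3 < server-11 < server-13 < server-4 < server-7 < server-10 < server-6 < server-8 < server-2 < server-14.
So server-9 < server-14; server-9 is the lower of the two.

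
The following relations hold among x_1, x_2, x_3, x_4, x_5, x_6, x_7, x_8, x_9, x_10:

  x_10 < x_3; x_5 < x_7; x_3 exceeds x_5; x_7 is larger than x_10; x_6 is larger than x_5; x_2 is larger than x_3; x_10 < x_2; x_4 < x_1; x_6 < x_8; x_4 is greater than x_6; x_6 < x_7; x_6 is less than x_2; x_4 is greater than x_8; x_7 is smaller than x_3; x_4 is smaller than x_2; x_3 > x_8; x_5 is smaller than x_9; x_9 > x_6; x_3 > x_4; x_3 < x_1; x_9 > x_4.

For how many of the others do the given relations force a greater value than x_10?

Directly above x_10: x_7, x_3, x_2.
One step further: x_1 (4 so far).
Nothing else is reachable above x_10; 4 in all.

4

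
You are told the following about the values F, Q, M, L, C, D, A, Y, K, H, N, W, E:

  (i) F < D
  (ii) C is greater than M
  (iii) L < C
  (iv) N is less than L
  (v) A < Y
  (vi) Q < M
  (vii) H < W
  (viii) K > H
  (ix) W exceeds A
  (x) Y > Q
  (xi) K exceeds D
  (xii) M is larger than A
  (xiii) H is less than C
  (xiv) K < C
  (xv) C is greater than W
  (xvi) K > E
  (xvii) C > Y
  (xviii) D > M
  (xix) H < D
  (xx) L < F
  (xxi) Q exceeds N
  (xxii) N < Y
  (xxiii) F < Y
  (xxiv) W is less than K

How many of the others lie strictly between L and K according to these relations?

2

Chaining upward from L reaches: F, D, Y, C.
Chaining downward from K reaches: A, H, N, Q, F, M, E, D, W.
Strictly between L and K are those in both lists: F, D — 2 elements.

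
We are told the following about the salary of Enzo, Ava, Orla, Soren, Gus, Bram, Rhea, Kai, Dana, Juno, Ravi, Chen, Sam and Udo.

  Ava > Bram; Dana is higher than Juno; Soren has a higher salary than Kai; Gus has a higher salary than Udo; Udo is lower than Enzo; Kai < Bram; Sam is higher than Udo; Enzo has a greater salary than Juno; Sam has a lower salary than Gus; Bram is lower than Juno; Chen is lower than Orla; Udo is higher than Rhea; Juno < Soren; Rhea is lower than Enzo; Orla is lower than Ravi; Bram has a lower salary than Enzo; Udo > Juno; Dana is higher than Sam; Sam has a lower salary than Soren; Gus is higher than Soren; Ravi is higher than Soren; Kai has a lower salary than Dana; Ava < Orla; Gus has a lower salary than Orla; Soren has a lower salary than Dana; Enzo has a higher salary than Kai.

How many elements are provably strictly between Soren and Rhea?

The relations place Rhea below Soren. An element lies strictly between them when it is forced above Rhea and also forced below Soren.
Above Rhea: {Udo, Sam, Dana, Gus, Enzo, Orla, Ravi}. Below Soren: {Kai, Bram, Juno, Udo, Sam}.
Intersection: {Udo, Sam} — 2.

2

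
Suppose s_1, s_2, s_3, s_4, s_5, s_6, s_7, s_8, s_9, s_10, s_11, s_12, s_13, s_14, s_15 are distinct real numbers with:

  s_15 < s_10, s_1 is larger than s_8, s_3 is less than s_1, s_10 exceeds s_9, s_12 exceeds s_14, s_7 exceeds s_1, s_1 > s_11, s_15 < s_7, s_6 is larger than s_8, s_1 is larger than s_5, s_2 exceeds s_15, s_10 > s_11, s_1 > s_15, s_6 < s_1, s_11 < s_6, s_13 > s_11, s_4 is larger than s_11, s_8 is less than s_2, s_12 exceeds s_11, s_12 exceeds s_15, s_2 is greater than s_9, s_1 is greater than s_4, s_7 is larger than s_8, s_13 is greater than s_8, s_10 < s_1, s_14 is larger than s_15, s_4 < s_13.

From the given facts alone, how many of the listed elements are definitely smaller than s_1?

Directly below s_1: s_15, s_8, s_11, s_10, s_6, s_3, s_4, s_5.
One step further: s_9 (9 so far).
Nothing else is reachable below s_1; 9 in all.

9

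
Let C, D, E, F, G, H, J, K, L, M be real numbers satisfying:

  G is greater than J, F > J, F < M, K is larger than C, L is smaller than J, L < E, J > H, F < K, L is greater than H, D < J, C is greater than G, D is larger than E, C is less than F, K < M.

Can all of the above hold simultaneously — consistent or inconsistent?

consistent

Every relation is compatible with H < L < E < D < J < G < C < F < K < M; the set is consistent.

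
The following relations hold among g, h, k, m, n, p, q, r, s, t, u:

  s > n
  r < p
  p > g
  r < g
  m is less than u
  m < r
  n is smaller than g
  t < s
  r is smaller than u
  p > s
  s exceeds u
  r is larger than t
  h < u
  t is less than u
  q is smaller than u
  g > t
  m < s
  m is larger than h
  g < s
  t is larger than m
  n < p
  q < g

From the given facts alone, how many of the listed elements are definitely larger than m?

6

The elements the relations force above m are t, r, u, g, s, p — no chain reaches any other.
That is 6.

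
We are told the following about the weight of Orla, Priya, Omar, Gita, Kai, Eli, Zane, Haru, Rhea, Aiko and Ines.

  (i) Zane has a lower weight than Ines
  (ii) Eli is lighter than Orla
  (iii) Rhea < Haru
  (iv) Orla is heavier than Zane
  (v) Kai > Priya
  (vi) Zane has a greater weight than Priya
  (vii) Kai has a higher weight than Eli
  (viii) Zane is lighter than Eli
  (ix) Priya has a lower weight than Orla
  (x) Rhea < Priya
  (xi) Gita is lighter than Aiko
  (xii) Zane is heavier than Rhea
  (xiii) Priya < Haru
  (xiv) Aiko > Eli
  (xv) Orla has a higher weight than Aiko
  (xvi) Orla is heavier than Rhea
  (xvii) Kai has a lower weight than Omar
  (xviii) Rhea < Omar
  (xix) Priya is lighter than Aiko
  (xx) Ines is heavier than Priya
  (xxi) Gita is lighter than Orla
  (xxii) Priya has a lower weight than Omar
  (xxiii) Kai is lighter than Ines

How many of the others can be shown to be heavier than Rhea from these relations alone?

The elements the relations force above Rhea are Priya, Zane, Eli, Kai, Haru, Aiko, Omar, Orla, Ines — no chain reaches any other.
That is 9.

9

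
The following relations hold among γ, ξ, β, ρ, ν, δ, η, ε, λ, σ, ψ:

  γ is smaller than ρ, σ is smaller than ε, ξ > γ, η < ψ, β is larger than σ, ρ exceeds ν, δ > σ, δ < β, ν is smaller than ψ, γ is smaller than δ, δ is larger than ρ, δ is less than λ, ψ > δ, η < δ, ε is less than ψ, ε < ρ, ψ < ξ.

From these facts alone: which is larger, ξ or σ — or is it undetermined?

Chaining the given relations: σ < ε < ρ < δ < ψ < ξ.
So ξ is larger.

ξ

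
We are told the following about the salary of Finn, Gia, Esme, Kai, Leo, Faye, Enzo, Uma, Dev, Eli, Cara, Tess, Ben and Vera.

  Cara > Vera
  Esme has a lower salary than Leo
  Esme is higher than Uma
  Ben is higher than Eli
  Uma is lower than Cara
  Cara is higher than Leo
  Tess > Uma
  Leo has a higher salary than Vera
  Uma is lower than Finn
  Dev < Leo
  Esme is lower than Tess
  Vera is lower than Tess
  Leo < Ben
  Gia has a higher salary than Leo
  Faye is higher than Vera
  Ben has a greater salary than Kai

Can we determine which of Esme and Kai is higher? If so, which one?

Following every chain through Kai: above Kai we get Ben.
Esme is not reached, and no chain runs the other way from Esme to Kai.
So the given relations leave the order of Kai and Esme undetermined.

undetermined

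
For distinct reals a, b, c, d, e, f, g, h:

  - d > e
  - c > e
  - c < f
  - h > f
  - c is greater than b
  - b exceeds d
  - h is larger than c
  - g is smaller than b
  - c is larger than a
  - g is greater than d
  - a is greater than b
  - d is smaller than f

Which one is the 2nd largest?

f

Chaining the given pairs: e < d < g < b < a < c < f < h.
Counting 2 from the largest end gives f.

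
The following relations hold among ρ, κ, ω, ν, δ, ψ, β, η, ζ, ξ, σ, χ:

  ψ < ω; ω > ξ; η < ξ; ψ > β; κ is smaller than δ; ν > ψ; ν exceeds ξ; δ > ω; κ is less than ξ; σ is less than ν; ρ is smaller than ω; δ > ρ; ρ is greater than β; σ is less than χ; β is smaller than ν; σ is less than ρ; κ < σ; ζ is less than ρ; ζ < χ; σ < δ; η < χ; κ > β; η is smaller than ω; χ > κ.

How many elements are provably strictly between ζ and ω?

1

Chaining upward from ζ reaches: ρ, δ, χ.
Chaining downward from ω reaches: β, κ, σ, η, ρ, ξ, ψ.
Strictly between ζ and ω are those in both lists: ρ — 1 element.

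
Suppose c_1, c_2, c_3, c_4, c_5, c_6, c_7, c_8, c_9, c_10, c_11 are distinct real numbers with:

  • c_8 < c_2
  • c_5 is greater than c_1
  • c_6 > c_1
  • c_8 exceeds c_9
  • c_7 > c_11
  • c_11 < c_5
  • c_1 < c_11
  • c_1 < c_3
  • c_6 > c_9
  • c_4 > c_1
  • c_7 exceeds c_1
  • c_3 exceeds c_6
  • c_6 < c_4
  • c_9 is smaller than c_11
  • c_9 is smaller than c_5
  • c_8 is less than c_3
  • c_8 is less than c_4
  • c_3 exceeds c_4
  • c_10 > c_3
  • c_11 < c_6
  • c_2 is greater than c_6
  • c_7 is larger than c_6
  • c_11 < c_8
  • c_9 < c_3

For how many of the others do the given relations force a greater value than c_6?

5

From c_6 the given relations immediately reach c_2, c_7, c_4, c_3.
From those, c_10 — 5 in total.
No other element is forced above c_6 by the given relations, so the count is 5.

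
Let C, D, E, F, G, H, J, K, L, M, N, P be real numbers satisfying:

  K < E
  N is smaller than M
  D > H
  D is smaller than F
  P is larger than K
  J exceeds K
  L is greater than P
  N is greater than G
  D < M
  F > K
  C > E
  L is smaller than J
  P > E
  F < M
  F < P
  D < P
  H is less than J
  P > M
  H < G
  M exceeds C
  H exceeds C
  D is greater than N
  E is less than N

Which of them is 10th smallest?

P

Piecing the relations together gives one ordering: K < E < C < H < G < N < D < F < M < P < L < J.
The 10th smallest is P.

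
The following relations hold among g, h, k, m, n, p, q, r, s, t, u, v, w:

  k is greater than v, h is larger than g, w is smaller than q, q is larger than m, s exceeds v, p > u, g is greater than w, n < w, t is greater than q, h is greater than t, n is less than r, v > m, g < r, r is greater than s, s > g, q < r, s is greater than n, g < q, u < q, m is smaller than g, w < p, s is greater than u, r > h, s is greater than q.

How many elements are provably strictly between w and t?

The relations place w below t. An element lies strictly between them when it is forced above w and also forced below t.
Above w: {g, q, s, h, r, p}. Below t: {n, m, g, u, q}.
Intersection: {g, q} — 2.

2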